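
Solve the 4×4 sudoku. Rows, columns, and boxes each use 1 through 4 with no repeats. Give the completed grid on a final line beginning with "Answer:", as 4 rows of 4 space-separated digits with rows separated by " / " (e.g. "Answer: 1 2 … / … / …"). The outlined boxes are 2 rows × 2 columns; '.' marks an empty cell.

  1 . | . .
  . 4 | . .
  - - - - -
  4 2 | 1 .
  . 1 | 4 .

Step 1. [r2c1∈{2,3}] in col 1, 2 fits only at r2c1 ⇒ r2c1=2.
Step 2. [r3c4∈{3}] nothing but 3 survives at r3c4, so r3c4=3.
Step 3. [r1c3∈{2,3}] 2 has one home in col 3: r1c3. So r1c3=2.
Step 4. [r1c2∈{3}] only 3 remains possible at r1c2, so r1c2=3.
Step 5. [r4c1∈{3}] r4c1's peers cover all but 3 ⇒ r4c1=3.
Step 6. [r2c4∈{1}] only 1 remains possible at r2c4, so r2c4=1.
Step 7. [r4c4∈{2}] r4c4 is down to just 2. So r4c4=2.
Step 8. [r1c4∈{4}] r1c4 has the single candidate 4 ⇒ r1c4=4.
Step 9. [r2c3∈{3}] r2c3's peers cover all but 3. So r2c3=3.

Answer: 1 3 2 4 / 2 4 3 1 / 4 2 1 3 / 3 1 4 2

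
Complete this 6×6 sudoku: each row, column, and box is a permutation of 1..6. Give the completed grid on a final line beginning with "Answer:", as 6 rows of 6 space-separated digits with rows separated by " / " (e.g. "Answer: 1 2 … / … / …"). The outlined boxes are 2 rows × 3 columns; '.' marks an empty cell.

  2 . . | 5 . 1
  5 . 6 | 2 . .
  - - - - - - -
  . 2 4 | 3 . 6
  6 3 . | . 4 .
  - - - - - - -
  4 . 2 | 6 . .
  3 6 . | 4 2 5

Step 1. [r2c5∈{3}] nothing but 3 survives at r2c5 ⇒ r2c5=3.
Step 2. [r4c4∈{1}] r4c4 is down to just 1. So r4c4=1.
Step 3. [r2c2∈{1,4}] in row 2, 1 fits only at r2c2 ⇒ r2c2=1.
Step 4. [r6c3∈{1}] nothing but 1 survives at r6c3, so r6c3=1.
Step 5. [r4c3∈{5}] only 5 remains possible at r4c3 ⇒ r4c3=5.
Step 6. [r1c3∈{3}] r1c3 has the single candidate 3. So r1c3=3.
Step 7. [r2c6∈{4}] r2c6's peers cover all but 4. So r2c6=4.
Step 8. [r4c6∈{2}] r4c6 is down to just 2, so r4c6=2.
Step 9. [r3c5∈{5}] r3c5 has the single candidate 5 ⇒ r3c5=5.
Step 10. [r1c2∈{4}] only 4 remains possible at r1c2, so r1c2=4.
Step 11. [r3c1∈{1}] r3c1 has the single candidate 1 ⇒ r3c1=1.
Step 12. [r5c6∈{3}] r5c6's peers cover all but 3, so r5c6=3.
Step 13. [r1c5∈{6}] nothing but 6 survives at r1c5. So r1c5=6.
Step 14. [r5c5∈{1}] nothing but 1 survives at r5c5, so r5c5=1.
Step 15. [r5c2∈{5}] r5c2 has the single candidate 5 ⇒ r5c2=5.

Answer: 2 4 3 5 6 1 / 5 1 6 2 3 4 / 1 2 4 3 5 6 / 6 3 5 1 4 2 / 4 5 2 6 1 3 / 3 6 1 4 2 5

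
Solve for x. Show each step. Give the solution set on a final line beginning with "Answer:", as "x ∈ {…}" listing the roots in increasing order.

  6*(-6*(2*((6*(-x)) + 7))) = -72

Step 1. [6*(-6*(2*((6*(-x)) + 7))) = -72] divide by the outer 6, so div: -6*(2*((6*(-x)) + 7)) = -12.
Step 2. [-6*(2*((6*(-x)) + 7)) = -12] LHS = -6·(…); ÷-6 both sides. So div: 2*((6*(-x)) + 7) = 2.
Step 3. [2*((6*(-x)) + 7) = 2] 2 out front; divide by 2 ⇒ div: (6*(-x)) + 7 = 1.
Step 4. [(6*(-x)) + 7 = 1] 7 comes off first (subtract 7). So sub: 6*(-x) = -6.
Step 5. [6*(-x) = -6] divide by the outer 6. So div: -x = -1.
Step 6. [-x = -1] flip signs both sides. So neg: x = 1.

Answer: x ∈ {1}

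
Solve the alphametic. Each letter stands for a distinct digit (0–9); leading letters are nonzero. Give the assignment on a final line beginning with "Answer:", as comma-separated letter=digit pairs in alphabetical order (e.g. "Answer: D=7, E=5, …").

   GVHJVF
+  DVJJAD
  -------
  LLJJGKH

Step 1. [L] adding two 6-digit numbers gives at most 6+1 digits, and here it does — L is that final carry and must be 1, so L=1.
Step 2. [col 1: F + D ≡ H (mod 10)] several values work for F in column 1 (F + D ≡ H (mod 10), carry-in 0); try F=7 ⇒ F=7.
Step 3. [col 1: F + D ≡ H (mod 10)] several values work for D in column 1 (F + D ≡ H (mod 10), carry-in 0); try D=3. So D=3.
Step 4. [col 1: F + D ≡ H (mod 10)] in column 1 we have F+D≡H with carry-in 0; given F=7, D=3 and digits 1,3,7 already taken and all letters distinct, that pins H to 0, so H=0.
Step 5. [col 2: V + A ≡ K (mod 10)] no forcing yet in column 2 (carry-in 1); A=6 is free and consistent — try it. So A=6.
Step 6. [col 2: V + A ≡ K (mod 10)] no forcing yet in column 2 (carry-in 1); K=9 is free and consistent — try it. So K=9.
Step 7. [col 2: V + A ≡ K (mod 10)] in column 2 we have V+A≡K with carry-in 1; given A=6, K=9 and digits 0,1,3,6,7,9 already taken and all letters distinct, that pins V to 2, so V=2.
Step 8. [col 3: J + J ≡ G (mod 10)] from column 3 (nothing yet, carry-in 0, digits 0,1,2,3,6,7,9 already taken and all letters distinct): J must equal 4, so J=4.
Step 9. [col 3: J + J ≡ G (mod 10)] from column 3 (J=4, carry-in 0, digits 0,1,2,3,4,6,7,9 already taken and all letters distinct): G must equal 8 ⇒ G=8.

Answer: A=6, D=3, F=7, G=8, H=0, J=4, K=9, L=1, V=2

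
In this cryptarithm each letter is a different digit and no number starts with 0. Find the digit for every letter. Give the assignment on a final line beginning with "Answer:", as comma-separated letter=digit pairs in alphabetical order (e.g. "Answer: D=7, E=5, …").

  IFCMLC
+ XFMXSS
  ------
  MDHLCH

Step 1. [col 1: C + S ≡ H (mod 10)] S=7 is one option consistent with column 1 (C + S ≡ H (mod 10), carry-in 0) — take it ⇒ S=7.
Step 2. [col 1: C + S ≡ H (mod 10)] several values work for C in column 1 (C + S ≡ H (mod 10), carry-in 0); try C=8. So C=8.
Step 3. [col 1: C + S ≡ H (mod 10)] column 1 reads C+S+carry(0)=H with C=8, S=7; with digits 7,8 already taken and all letters distinct, the only value for H is 5, so H=5.
Step 4. [col 2: L + S ≡ C (mod 10)] column 2: given S=7, C=8, carry-in 1, and digits 5,7,8 already taken and all letters distinct, L+S≡C (mod 10) forces L=0 ⇒ L=0.
Step 5. [col 3: M + X ≡ L (mod 10)] X=4 is one option consistent with column 3 (M + X ≡ L (mod 10), carry-in 0) — take it. So X=4.
Step 6. [col 3: M + X ≡ L (mod 10)] in column 3 we have M+X≡L with carry-in 0; given X=4, L=0 and digits 0,4,5,7,8 already taken and all letters distinct, that pins M to 6. So M=6.
Step 7. [col 5: F + F ≡ D (mod 10)] in column 5 we have F+F≡D with carry-in 1; given nothing yet and digits 0,4,5,6,7,8 already taken and all letters distinct, that pins F to 1 ⇒ F=1.
Step 8. [col 5: F + F ≡ D (mod 10)] from column 5 (F=1, carry-in 1, digits 0,1,4,5,6,7,8 already taken and all letters distinct): D must equal 3, so D=3.
Step 9. [col 6: I + X ≡ M (mod 10)] in column 6 we have I+X≡M with carry-in 0; given X=4, M=6 and digits 0,1,3,4,5,6,7,8 already taken and all letters distinct, that pins I to 2. So I=2.

Answer: C=8, D=3, F=1, H=5, I=2, L=0, M=6, S=7, X=4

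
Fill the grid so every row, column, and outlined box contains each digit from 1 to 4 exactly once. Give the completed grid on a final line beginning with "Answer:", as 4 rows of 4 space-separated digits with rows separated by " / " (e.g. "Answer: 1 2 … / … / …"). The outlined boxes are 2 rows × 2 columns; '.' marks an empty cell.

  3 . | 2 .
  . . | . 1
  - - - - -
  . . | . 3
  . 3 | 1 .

Step 1. [r3c3∈{4}] r3c3 has the single candidate 4, so r3c3=4.
Step 2. [r4c1∈{2,4}] 4 has one home in row 4: r4c1 ⇒ r4c1=4.
Step 3. [r3c1∈{1,2}] 1 has one home in col 1: r3c1, so r3c1=1.
Step 4. [r2c2∈{2,4}] 4 has one home in row 2: r2c2 ⇒ r2c2=4.
Step 5. [r2c1∈{2}] nothing but 2 survives at r2c1 ⇒ r2c1=2.
Step 6. [r3c2∈{2}] only 2 remains possible at r3c2, so r3c2=2.
Step 7. [r1c2∈{1}] r1c2 is down to just 1 ⇒ r1c2=1.
Step 8. [r2c3∈{3}] r2c3 is down to just 3, so r2c3=3.
Step 9. [r4c4∈{2}] only 2 remains possible at r4c4 ⇒ r4c4=2.
Step 10. [r1c4∈{4}] r1c4 is down to just 4, so r1c4=4.

Answer: 3 1 2 4 / 2 4 3 1 / 1 2 4 3 / 4 3 1 2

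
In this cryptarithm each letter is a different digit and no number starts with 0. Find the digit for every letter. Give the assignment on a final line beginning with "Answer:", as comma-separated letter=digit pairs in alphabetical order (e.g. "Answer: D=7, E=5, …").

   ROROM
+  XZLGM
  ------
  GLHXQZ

Step 1. [col 1: M + M ≡ Z (mod 10)] column 1 (M + M ≡ Z (mod 10), carry-in 0) doesn't pin M yet; pick M=3 and continue. So M=3.
Step 2. [G] the sum has 6 digits but both addends have 5; that extra leading digit G is the final carry, namely 1. So G=1.
Step 3. [col 1: M + M ≡ Z (mod 10)] in column 1 we have M+M≡Z with carry-in 0; given M=3 and digits 1,3 already taken and all letters distinct, that pins Z to 6. So Z=6.
Step 4. [col 2: O + G ≡ Q (mod 10)] column 2 (O + G ≡ Q (mod 10), carry-in 0) doesn't pin O yet; pick O=9 and continue, so O=9.
Step 5. [col 2: O + G ≡ Q (mod 10)] in column 2 we have O+G≡Q with carry-in 0; given O=9, G=1 and digits 1,3,6,9 already taken and all letters distinct, that pins Q to 0, so Q=0.
Step 6. [col 3: R + L ≡ X (mod 10)] L=2 is one option consistent with column 3 (R + L ≡ X (mod 10), carry-in 1) — take it, so L=2.
Step 7. [col 3: R + L ≡ X (mod 10)] R=4 is one option consistent with column 3 (R + L ≡ X (mod 10), carry-in 1) — take it, so R=4.
Step 8. [col 3: R + L ≡ X (mod 10)] column 3: given R=4, L=2, carry-in 1, and digits 0,1,2,3,4,6,9 already taken and all letters distinct, R+L≡X (mod 10) forces X=7 ⇒ X=7.
Step 9. [col 4: O + Z ≡ H (mod 10)] column 4 reads O+Z+carry(0)=H with O=9, Z=6; with digits 0,1,2,3,4,6,7,9 already taken and all letters distinct, the only value for H is 5 ⇒ H=5.

Answer: G=1, H=5, L=2, M=3, O=9, Q=0, R=4, X=7, Z=6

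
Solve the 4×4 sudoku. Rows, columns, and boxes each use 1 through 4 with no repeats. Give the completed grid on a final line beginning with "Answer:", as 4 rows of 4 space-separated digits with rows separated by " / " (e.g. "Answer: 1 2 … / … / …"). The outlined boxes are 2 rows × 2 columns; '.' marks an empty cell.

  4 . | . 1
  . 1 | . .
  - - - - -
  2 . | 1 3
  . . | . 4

Step 1. [r2c1∈{3}] r2c1's peers cover all but 3, so r2c1=3.
Step 2. [r4c3∈{2}] only 2 remains possible at r4c3, so r4c3=2.
Step 3. [r4c2∈{3}] nothing but 3 survives at r4c2 ⇒ r4c2=3.
Step 4. [r1c2∈{2}] r1c2 is down to just 2 ⇒ r1c2=2.
Step 5. [r4c1∈{1}] only 1 remains possible at r4c1 ⇒ r4c1=1.
Step 6. [r2c4∈{2}] nothing but 2 survives at r2c4. So r2c4=2.
Step 7. [r1c3∈{3}] only 3 remains possible at r1c3, so r1c3=3.
Step 8. [r3c2∈{4}] r3c2 has the single candidate 4 ⇒ r3c2=4.
Step 9. [r2c3∈{4}] r2c3's peers cover all but 4 ⇒ r2c3=4.

Answer: 4 2 3 1 / 3 1 4 2 / 2 4 1 3 / 1 3 2 4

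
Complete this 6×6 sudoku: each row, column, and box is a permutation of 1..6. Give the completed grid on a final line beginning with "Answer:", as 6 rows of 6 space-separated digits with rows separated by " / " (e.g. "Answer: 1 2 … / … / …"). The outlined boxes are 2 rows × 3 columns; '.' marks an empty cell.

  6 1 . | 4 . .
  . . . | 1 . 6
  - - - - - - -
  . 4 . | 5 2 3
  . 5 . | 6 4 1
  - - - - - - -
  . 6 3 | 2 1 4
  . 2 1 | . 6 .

Step 1. [r4c3∈{2}] nothing but 2 survives at r4c3 ⇒ r4c3=2.
Step 2. [r1c3∈{5}] r1c3 has the single candidate 5 ⇒ r1c3=5.
Step 3. [r2c2∈{3}] r2c2 is down to just 3. So r2c2=3.
Step 4. [r6c1∈{4,5}] r6c1 is the only open cell in row 6 admitting 4, so r6c1=4.
Step 5. [r4c1∈{3}] r4c1 is down to just 3 ⇒ r4c1=3.
Step 6. [r3c3∈{6}] r3c3's peers cover all but 6. So r3c3=6.
Step 7. [r1c6∈{2}] r1c6's peers cover all but 2. So r1c6=2.
Step 8. [r6c6∈{5}] only 5 remains possible at r6c6 ⇒ r6c6=5.
Step 9. [r3c1∈{1}] only 1 remains possible at r3c1, so r3c1=1.
Step 10. [r5c1∈{5}] r5c1 has the single candidate 5, so r5c1=5.
Step 11. [r2c5∈{5}] r2c5's peers cover all but 5. So r2c5=5.
Step 12. [r1c5∈{3}] r1c5 has the single candidate 3. So r1c5=3.
Step 13. [r6c4∈{3}] only 3 remains possible at r6c4, so r6c4=3.
Step 14. [r2c1∈{2}] nothing but 2 survives at r2c1. So r2c1=2.
Step 15. [r2c3∈{4}] r2c3 is down to just 4 ⇒ r2c3=4.

Answer: 6 1 5 4 3 2 / 2 3 4 1 5 6 / 1 4 6 5 2 3 / 3 5 2 6 4 1 / 5 6 3 2 1 4 / 4 2 1 3 6 5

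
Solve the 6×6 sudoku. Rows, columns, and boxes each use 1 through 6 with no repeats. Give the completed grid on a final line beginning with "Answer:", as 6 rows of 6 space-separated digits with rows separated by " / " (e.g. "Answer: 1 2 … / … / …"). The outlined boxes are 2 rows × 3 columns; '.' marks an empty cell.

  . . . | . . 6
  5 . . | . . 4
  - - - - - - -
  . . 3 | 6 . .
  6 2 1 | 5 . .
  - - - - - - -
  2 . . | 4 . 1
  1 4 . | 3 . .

Step 1. [r1c5∈{1,2,3,5}] in row 1, 5 fits only at r1c5. So r1c5=5.
Step 2. [r5c2∈{3,5,6}] r5c2 is the only open cell in row 5 admitting 3 ⇒ r5c2=3.
Step 3. [r3c5∈{1,2,4}] 1 has one home in row 3: r3c5 ⇒ r3c5=1.
Step 4. [r1c2∈{1}] r1c2 is down to just 1, so r1c2=1.
Step 5. [r1c4∈{2}] r1c4 has the single candidate 2 ⇒ r1c4=2.
Step 6. [r6c6∈{2,5}] 5 has one home in col 6: r6c6 ⇒ r6c6=5.
Step 7. [r6c3∈{6}] r6c3 has the single candidate 6. So r6c3=6.
Step 8. [r4c6∈{3}] r4c6's peers cover all but 3 ⇒ r4c6=3.
Step 9. [r1c1∈{3,4}] in row 1, 3 fits only at r1c1, so r1c1=3.
Step 10. [r2c4∈{1}] only 1 remains possible at r2c4 ⇒ r2c4=1.
Step 11. [r5c3∈{5}] r5c3 has the single candidate 5, so r5c3=5.
Step 12. [r4c5∈{4}] r4c5 is down to just 4 ⇒ r4c5=4.
Step 13. [r1c3∈{4}] only 4 remains possible at r1c3, so r1c3=4.
Step 14. [r2c5∈{3}] nothing but 3 survives at r2c5, so r2c5=3.
Step 15. [r2c3∈{2}] r2c3 is down to just 2 ⇒ r2c3=2.
Step 16. [r5c5∈{6}] r5c5 is down to just 6, so r5c5=6.
Step 17. [r3c1∈{4}] nothing but 4 survives at r3c1, so r3c1=4.
Step 18. [r6c5∈{2}] r6c5's peers cover all but 2 ⇒ r6c5=2.
Step 19. [r3c2∈{5}] r3c2 has the single candidate 5 ⇒ r3c2=5.
Step 20. [r2c2∈{6}] only 6 remains possible at r2c2, so r2c2=6.
Step 21. [r3c6∈{2}] only 2 remains possible at r3c6 ⇒ r3c6=2.

Answer: 3 1 4 2 5 6 / 5 6 2 1 3 4 / 4 5 3 6 1 2 / 6 2 1 5 4 3 / 2 3 5 4 6 1 / 1 4 6 3 2 5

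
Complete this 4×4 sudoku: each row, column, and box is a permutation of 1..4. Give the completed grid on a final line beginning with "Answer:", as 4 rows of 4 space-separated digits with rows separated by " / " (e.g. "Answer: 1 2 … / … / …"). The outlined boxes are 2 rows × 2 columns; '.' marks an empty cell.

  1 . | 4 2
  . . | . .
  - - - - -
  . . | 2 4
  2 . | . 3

Step 1. [r2c3∈{1,3}] col 3 places 3 nowhere but r2c3 ⇒ r2c3=3.
Step 2. [r3c2∈{1,3}] r3c2 is the only open cell in row 3 admitting 1 ⇒ r3c2=1.
Step 3. [r2c2∈{2,4}] r2c2 is the only open cell in row 2 admitting 2. So r2c2=2.
Step 4. [r1c2∈{3}] r1c2 is down to just 3, so r1c2=3.
Step 5. [r4c2∈{4}] nothing but 4 survives at r4c2 ⇒ r4c2=4.
Step 6. [r4c3∈{1}] only 1 remains possible at r4c3. So r4c3=1.
Step 7. [r3c1∈{3}] r3c1 is down to just 3 ⇒ r3c1=3.
Step 8. [r2c1∈{4}] nothing but 4 survives at r2c1 ⇒ r2c1=4.
Step 9. [r2c4∈{1}] r2c4 has the single candidate 1, so r2c4=1.

Answer: 1 3 4 2 / 4 2 3 1 / 3 1 2 4 / 2 4 1 3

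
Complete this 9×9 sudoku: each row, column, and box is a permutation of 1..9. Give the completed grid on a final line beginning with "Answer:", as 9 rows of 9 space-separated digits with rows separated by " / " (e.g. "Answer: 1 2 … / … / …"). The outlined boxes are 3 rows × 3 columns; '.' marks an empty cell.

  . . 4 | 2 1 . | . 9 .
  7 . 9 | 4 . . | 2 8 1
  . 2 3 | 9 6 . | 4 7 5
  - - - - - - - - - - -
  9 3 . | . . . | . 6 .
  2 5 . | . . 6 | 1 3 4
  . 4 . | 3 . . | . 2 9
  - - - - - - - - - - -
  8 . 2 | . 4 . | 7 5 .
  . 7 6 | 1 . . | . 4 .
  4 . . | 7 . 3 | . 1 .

Step 1. [r5c4∈{8}] r5c4's peers cover all but 8 ⇒ r5c4=8.
Step 2. [r4c4∈{5}] nothing but 5 survives at r4c4. So r4c4=5.
Step 3. [r4c7∈{8}] r4c7 is down to just 8. So r4c7=8.
Step 4. [r6c5∈{7}] only 7 remains possible at r6c5. So r6c5=7.
Step 5. [r7c9∈{3,6}] row 7 places 3 nowhere but r7c9 ⇒ r7c9=3.
Step 6. [r7c6∈{9}] r7c6 is down to just 9. So r7c6=9.
Step 7. [r1c9∈{6}] nothing but 6 survives at r1c9 ⇒ r1c9=6.
Step 8. [r4c5∈{2}] only 2 remains possible at r4c5. So r4c5=2.
Step 9. [r8c6∈{2,5,8}] r8c6 is the only open cell in col 6 admitting 2 ⇒ r8c6=2.
Step 10. [r6c6∈{1}] r6c6's peers cover all but 1, so r6c6=1.
Step 11. [r1c6∈{5,7,8}] in row 1, 7 fits only at r1c6 ⇒ r1c6=7.
Step 12. [r9c3∈{5}] r9c3 is down to just 5. So r9c3=5.
Step 13. [r9c5∈{8}] nothing but 8 survives at r9c5 ⇒ r9c5=8.
Step 14. [r9c2∈{9}] only 9 remains possible at r9c2 ⇒ r9c2=9.
Step 15. [r2c6∈{5}] r2c6's peers cover all but 5. So r2c6=5.
Step 16. [r4c9∈{7}] r4c9's peers cover all but 7, so r4c9=7.
Step 17. [r7c4∈{6}] r7c4's peers cover all but 6, so r7c4=6.
Step 18. [r6c3∈{8}] r6c3 is down to just 8, so r6c3=8.
Step 19. [r6c1∈{6}] nothing but 6 survives at r6c1, so r6c1=6.
Step 20. [r1c7∈{3}] only 3 remains possible at r1c7 ⇒ r1c7=3.
Step 21. [r3c1∈{1}] only 1 remains possible at r3c1 ⇒ r3c1=1.
Step 22. [r9c9∈{2}] only 2 remains possible at r9c9. So r9c9=2.
Step 23. [r2c2∈{6}] nothing but 6 survives at r2c2 ⇒ r2c2=6.
Step 24. [r2c5∈{3}] r2c5 has the single candidate 3, so r2c5=3.
Step 25. [r8c1∈{3}] only 3 remains possible at r8c1 ⇒ r8c1=3.
Step 26. [r4c3∈{1}] nothing but 1 survives at r4c3. So r4c3=1.
Step 27. [r4c6∈{4}] only 4 remains possible at r4c6 ⇒ r4c6=4.
Step 28. [r8c5∈{5}] r8c5 is down to just 5, so r8c5=5.
Step 29. [r1c2∈{8}] only 8 remains possible at r1c2, so r1c2=8.
Step 30. [r8c7∈{9}] r8c7's peers cover all but 9 ⇒ r8c7=9.
Step 31. [r6c7∈{5}] r6c7 has the single candidate 5 ⇒ r6c7=5.
Step 32. [r7c2∈{1}] r7c2 is down to just 1, so r7c2=1.
Step 33. [r8c9∈{8}] only 8 remains possible at r8c9. So r8c9=8.
Step 34. [r5c3∈{7}] r5c3 has the single candidate 7. So r5c3=7.
Step 35. [r1c1∈{5}] nothing but 5 survives at r1c1. So r1c1=5.
Step 36. [r3c6∈{8}] r3c6's peers cover all but 8. So r3c6=8.
Step 37. [r9c7∈{6}] nothing but 6 survives at r9c7, so r9c7=6.
Step 38. [r5c5∈{9}] r5c5 has the single candidate 9. So r5c5=9.

Answer: 5 8 4 2 1 7 3 9 6 / 7 6 9 4 3 5 2 8 1 / 1 2 3 9 6 8 4 7 5 / 9 3 1 5 2 4 8 6 7 / 2 5 7 8 9 6 1 3 4 / 6 4 8 3 7 1 5 2 9 / 8 1 2 6 4 9 7 5 3 / 3 7 6 1 5 2 9 4 8 / 4 9 5 7 8 3 6 1 2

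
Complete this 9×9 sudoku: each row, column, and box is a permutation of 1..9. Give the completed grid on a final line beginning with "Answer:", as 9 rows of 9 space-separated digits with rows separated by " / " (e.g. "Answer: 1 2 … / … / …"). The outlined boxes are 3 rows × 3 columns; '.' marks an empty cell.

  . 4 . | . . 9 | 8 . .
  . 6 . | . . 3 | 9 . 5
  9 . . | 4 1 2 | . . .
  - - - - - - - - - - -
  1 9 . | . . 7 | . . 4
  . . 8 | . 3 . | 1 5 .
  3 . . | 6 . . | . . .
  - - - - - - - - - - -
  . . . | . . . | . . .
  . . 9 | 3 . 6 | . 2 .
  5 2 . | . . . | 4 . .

Step 1. [r1c9∈{1,2,3,6,7}] box 3 places 2 nowhere but r1c9, so r1c9=2.
Step 2. [r1c1∈{7}] nothing but 7 survives at r1c1, so r1c1=7.
Step 3. [r5c2∈{7}] r5c2 has the single candidate 7, so r5c2=7.
Step 4. [r6c2∈{5}] r6c2's peers cover all but 5, so r6c2=5.
Step 5. [r7c6∈{1,4,5,8}] in col 6, 5 fits only at r7c6. So r7c6=5.
Step 6. [r3c2∈{3,8}] row 3 places 8 nowhere but r3c2 ⇒ r3c2=8.
Step 7. [r7c2∈{1,3}] 3 has one home in col 2: r7c2, so r7c2=3.
Step 8. [r1c4∈{5}] r1c4's peers cover all but 5 ⇒ r1c4=5.
Step 9. [r6c6∈{1,4,8}] 1 has one home in row 6: r6c6 ⇒ r6c6=1.
Step 10. [r9c6∈{8}] nothing but 8 survives at r9c6, so r9c6=8.
Step 11. [r8c2∈{1}] r8c2's peers cover all but 1 ⇒ r8c2=1.
Step 12. [r4c5∈{2,5,8}] 5 has one home in row 4: r4c5 ⇒ r4c5=5.
Step 13. [r5c6∈{4}] only 4 remains possible at r5c6. So r5c6=4.
Step 14. [r2c1∈{2}] r2c1 has the single candidate 2. So r2c1=2.
Step 15. [r5c4∈{2,9}] in row 5, 2 fits only at r5c4. So r5c4=2.
Step 16. [r6c5∈{8,9}] r6c5 is the only open cell in box 5 admitting 9, so r6c5=9.
Step 17. [r9c5∈{7}] nothing but 7 survives at r9c5 ⇒ r9c5=7.
Step 18. [r7c3∈{4,6,7}] across col 3, 7 lands solely at r7c3, so r7c3=7.
Step 19. [r7c7∈{6}] only 6 remains possible at r7c7, so r7c7=6.
Step 20. [r5c9∈{6,9}] in row 5, 9 fits only at r5c9, so r5c9=9.
Step 21. [r4c8∈{3,6,8}] in box 6, 6 fits only at r4c8, so r4c8=6.
Step 22. [r2c4∈{7,8}] in col 4, 7 fits only at r2c4. So r2c4=7.
Step 23. [r3c9∈{3,6,7}] in row 3, 6 fits only at r3c9. So r3c9=6.
Step 24. [r9c9∈{1,3}] r9c9 is the only open cell in col 9 admitting 3. So r9c9=3.
Step 25. [r7c9∈{1,8}] col 9 places 1 nowhere but r7c9. So r7c9=1.
Step 26. [r9c8∈{9}] r9c8 is down to just 9, so r9c8=9.
Step 27. [r7c8∈{8}] r7c8's peers cover all but 8, so r7c8=8.
Step 28. [r6c8∈{7}] r6c8's peers cover all but 7. So r6c8=7.
Step 29. [r3c8∈{3}] only 3 remains possible at r3c8. So r3c8=3.
Step 30. [r6c7∈{2}] only 2 remains possible at r6c7. So r6c7=2.
Step 31. [r1c8∈{1}] nothing but 1 survives at r1c8. So r1c8=1.
Step 32. [r7c1∈{4}] nothing but 4 survives at r7c1 ⇒ r7c1=4.
Step 33. [r8c9∈{7}] r8c9 has the single candidate 7 ⇒ r8c9=7.
Step 34. [r8c5∈{4}] only 4 remains possible at r8c5. So r8c5=4.
Step 35. [r4c3∈{2}] only 2 remains possible at r4c3, so r4c3=2.
Step 36. [r3c7∈{7}] r3c7's peers cover all but 7. So r3c7=7.
Step 37. [r1c3∈{3}] r1c3's peers cover all but 3. So r1c3=3.
Step 38. [r8c1∈{8}] r8c1's peers cover all but 8. So r8c1=8.
Step 39. [r1c5∈{6}] nothing but 6 survives at r1c5, so r1c5=6.
Step 40. [r6c9∈{8}] only 8 remains possible at r6c9. So r6c9=8.
Step 41. [r2c3∈{1}] r2c3 has the single candidate 1, so r2c3=1.
Step 42. [r4c7∈{3}] only 3 remains possible at r4c7 ⇒ r4c7=3.
Step 43. [r9c4∈{1}] r9c4's peers cover all but 1. So r9c4=1.
Step 44. [r6c3∈{4}] r6c3 is down to just 4, so r6c3=4.
Step 45. [r4c4∈{8}] r4c4's peers cover all but 8. So r4c4=8.
Step 46. [r2c8∈{4}] r2c8 has the single candidate 4. So r2c8=4.
Step 47. [r5c1∈{6}] r5c1 has the single candidate 6 ⇒ r5c1=6.
Step 48. [r7c4∈{9}] r7c4 has the single candidate 9, so r7c4=9.
Step 49. [r7c5∈{2}] r7c5's peers cover all but 2. So r7c5=2.
Step 50. [r2c5∈{8}] r2c5 is down to just 8, so r2c5=8.
Step 51. [r3c3∈{5}] r3c3 is down to just 5. So r3c3=5.
Step 52. [r8c7∈{5}] only 5 remains possible at r8c7 ⇒ r8c7=5.
Step 53. [r9c3∈{6}] only 6 remains possible at r9c3, so r9c3=6.

Answer: 7 4 3 5 6 9 8 1 2 / 2 6 1 7 8 3 9 4 5 / 9 8 5 4 1 2 7 3 6 / 1 9 2 8 5 7 3 6 4 / 6 7 8 2 3 4 1 5 9 / 3 5 4 6 9 1 2 7 8 / 4 3 7 9 2 5 6 8 1 / 8 1 9 3 4 6 5 2 7 / 5 2 6 1 7 8 4 9 3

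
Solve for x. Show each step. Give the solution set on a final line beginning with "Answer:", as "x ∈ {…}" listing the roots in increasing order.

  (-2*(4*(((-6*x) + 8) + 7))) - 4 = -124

Step 1. [(-2*(4*(((-6*x) + 8) + 7))) - 4 = -124] -2 divides every term; factor it out, so factor: (4*(((-6*x) + 8) + 7)) + 2 = 62.
Step 2. [(4*(((-6*x) + 8) + 7)) + 2 = 62] 2 comes off first (subtract 2), so sub: 4*(((-6*x) + 8) + 7) = 60.
Step 3. [4*(((-6*x) + 8) + 7) = 60] leading coefficient 4: divide by 4 ⇒ div: ((-6*x) + 8) + 7 = 15.
Step 4. [((-6*x) + 8) + 7 = 15] the outer +7 inverts by subtracting 7 ⇒ sub: (-6*x) + 8 = 8.
Step 5. [(-6*x) + 8 = 8] peel the +8: subtract 8 from each side. So sub: -6*x = 0.
Step 6. [-6*x = 0] divide by the outer -6. So div: x = 0.

Answer: x ∈ {0}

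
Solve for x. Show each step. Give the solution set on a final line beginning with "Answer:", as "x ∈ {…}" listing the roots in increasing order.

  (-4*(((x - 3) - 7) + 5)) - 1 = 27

Step 1. [(-4*(((x - 3) - 7) + 5)) - 1 = 27] add 1: x sits inside (… - 1). So sub: -4*(((x - 3) - 7) + 5) = 28.
Step 2. [-4*(((x - 3) - 7) + 5) = 28] -4 out front; divide by -4. So div: ((x - 3) - 7) + 5 = -7.
Step 3. [((x - 3) - 7) + 5 = -7] +5 is outermost — subtract 5 both sides, so sub: (x - 3) - 7 = -12.
Step 4. [(x - 3) - 7 = -12] peel the -7: add 7 from each side, so sub: x - 3 = -5.
Step 5. [x - 3 = -5] -3 is outermost — add 3 both sides, so sub: x = -2.

Answer: x ∈ {-2}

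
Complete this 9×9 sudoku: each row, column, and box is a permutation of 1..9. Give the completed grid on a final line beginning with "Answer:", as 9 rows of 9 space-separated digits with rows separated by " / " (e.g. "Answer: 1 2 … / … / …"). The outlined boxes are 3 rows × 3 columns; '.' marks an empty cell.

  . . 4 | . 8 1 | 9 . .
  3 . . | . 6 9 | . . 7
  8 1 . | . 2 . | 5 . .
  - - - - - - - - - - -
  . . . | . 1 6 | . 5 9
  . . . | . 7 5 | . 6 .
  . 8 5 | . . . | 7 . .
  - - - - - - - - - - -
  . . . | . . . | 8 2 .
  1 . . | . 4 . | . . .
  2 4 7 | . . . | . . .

Step 1. [r1c8∈{3}] nothing but 3 survives at r1c8. So r1c8=3.
Step 2. [r7c9∈{1,3,4,5,6}] 4 has one home in row 7: r7c9, so r7c9=4.
Step 3. [r4c4∈{2,3,4,8}] row 4 places 8 nowhere but r4c4. So r4c4=8.
Step 4. [r7c4∈{1,3,5,6,7,9}] across row 7, 1 lands solely at r7c4 ⇒ r7c4=1.
Step 5. [r2c3∈{2}] only 2 remains possible at r2c3. So r2c3=2.
Step 6. [r4c3∈{3}] r4c3 has the single candidate 3, so r4c3=3.
Step 7. [r3c8∈{4}] r3c8's peers cover all but 4, so r3c8=4.
Step 8. [r6c8∈{1}] only 1 remains possible at r6c8. So r6c8=1.
Step 9. [r6c6∈{2,3,4}] 4 has one home in col 6: r6c6. So r6c6=4.
Step 10. [r2c2∈{5}] r2c2 is down to just 5. So r2c2=5.
Step 11. [r7c6∈{3,7}] across row 7, 7 lands solely at r7c6 ⇒ r7c6=7.
Step 12. [r3c3∈{6,9}] in row 3, 9 fits only at r3c3, so r3c3=9.
Step 13. [r9c9∈{1,3,5,6}] r9c9 is the only open cell in col 9 admitting 1, so r9c9=1.
Step 14. [r7c3∈{6}] only 6 remains possible at r7c3, so r7c3=6.
Step 15. [r1c9∈{2,6}] across row 1, 2 lands solely at r1c9. So r1c9=2.
Step 16. [r6c9∈{3}] r6c9 has the single candidate 3 ⇒ r6c9=3.
Step 17. [r6c5∈{9}] nothing but 9 survives at r6c5 ⇒ r6c5=9.
Step 18. [r5c4∈{2,3}] r5c4 is the only open cell in row 5 admitting 3 ⇒ r5c4=3.
Step 19. [r8c6∈{2,3,8}] r8c6 is the only open cell in col 6 admitting 2 ⇒ r8c6=2.
Step 20. [r1c4∈{5,7}] row 1 places 5 nowhere but r1c4. So r1c4=5.
Step 21. [r9c5∈{3,5}] across row 9, 5 lands solely at r9c5. So r9c5=5.
Step 22. [r7c5∈{3}] nothing but 3 survives at r7c5, so r7c5=3.
Step 23. [r7c2∈{9}] only 9 remains possible at r7c2, so r7c2=9.
Step 24. [r1c2∈{6,7}] in col 2, 6 fits only at r1c2. So r1c2=6.
Step 25. [r9c7∈{3,6}] 3 has one home in row 9: r9c7 ⇒ r9c7=3.
Step 26. [r8c7∈{6}] r8c7 is down to just 6 ⇒ r8c7=6.
Step 27. [r8c4∈{9}] only 9 remains possible at r8c4, so r8c4=9.
Step 28. [r5c2∈{2}] only 2 remains possible at r5c2 ⇒ r5c2=2.
Step 29. [r5c7∈{4}] r5c7 is down to just 4, so r5c7=4.
Step 30. [r4c2∈{7}] only 7 remains possible at r4c2 ⇒ r4c2=7.
Step 31. [r6c1∈{6}] r6c1 is down to just 6 ⇒ r6c1=6.
Step 32. [r8c8∈{7}] r8c8 is down to just 7, so r8c8=7.
Step 33. [r4c1∈{4}] r4c1's peers cover all but 4 ⇒ r4c1=4.
Step 34. [r5c1∈{9}] r5c1 is down to just 9 ⇒ r5c1=9.
Step 35. [r9c8∈{9}] r9c8 has the single candidate 9. So r9c8=9.
Step 36. [r5c3∈{1}] r5c3 has the single candidate 1. So r5c3=1.
Step 37. [r9c6∈{8}] r9c6's peers cover all but 8. So r9c6=8.
Step 38. [r3c6∈{3}] nothing but 3 survives at r3c6. So r3c6=3.
Step 39. [r6c4∈{2}] only 2 remains possible at r6c4. So r6c4=2.
Step 40. [r9c4∈{6}] only 6 remains possible at r9c4. So r9c4=6.
Step 41. [r8c9∈{5}] only 5 remains possible at r8c9 ⇒ r8c9=5.
Step 42. [r2c7∈{1}] only 1 remains possible at r2c7 ⇒ r2c7=1.
Step 43. [r4c7∈{2}] r4c7 is down to just 2. So r4c7=2.
Step 44. [r3c4∈{7}] nothing but 7 survives at r3c4 ⇒ r3c4=7.
Step 45. [r2c8∈{8}] only 8 remains possible at r2c8 ⇒ r2c8=8.
Step 46. [r8c3∈{8}] nothing but 8 survives at r8c3 ⇒ r8c3=8.
Step 47. [r7c1∈{5}] nothing but 5 survives at r7c1, so r7c1=5.
Step 48. [r3c9∈{6}] only 6 remains possible at r3c9 ⇒ r3c9=6.
Step 49. [r2c4∈{4}] r2c4 has the single candidate 4. So r2c4=4.
Step 50. [r8c2∈{3}] only 3 remains possible at r8c2 ⇒ r8c2=3.
Step 51. [r1c1∈{7}] only 7 remains possible at r1c1 ⇒ r1c1=7.
Step 52. [r5c9∈{8}] nothing but 8 survives at r5c9 ⇒ r5c9=8.

Answer: 7 6 4 5 8 1 9 3 2 / 3 5 2 4 6 9 1 8 7 / 8 1 9 7 2 3 5 4 6 / 4 7 3 8 1 6 2 5 9 / 9 2 1 3 7 5 4 6 8 / 6 8 5 2 9 4 7 1 3 / 5 9 6 1 3 7 8 2 4 / 1 3 8 9 4 2 6 7 5 / 2 4 7 6 5 8 3 9 1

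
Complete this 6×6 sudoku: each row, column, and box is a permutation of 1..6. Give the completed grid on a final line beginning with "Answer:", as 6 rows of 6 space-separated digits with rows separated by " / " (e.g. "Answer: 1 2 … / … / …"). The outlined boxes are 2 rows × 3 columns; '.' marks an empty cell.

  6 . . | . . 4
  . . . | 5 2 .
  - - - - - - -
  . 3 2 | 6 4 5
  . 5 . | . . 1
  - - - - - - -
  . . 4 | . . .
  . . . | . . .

Step 1. [r4c5∈{3}] only 3 remains possible at r4c5, so r4c5=3.
Step 2. [r1c5∈{1}] nothing but 1 survives at r1c5 ⇒ r1c5=1.
Step 3. [r1c4∈{3}] only 3 remains possible at r1c4 ⇒ r1c4=3.
Step 4. [r3c1∈{1}] r3c1's peers cover all but 1 ⇒ r3c1=1.
Step 5. [r2c6∈{6}] only 6 remains possible at r2c6. So r2c6=6.
Step 6. [r2c2∈{1,4}] across col 2, 4 lands solely at r2c2. So r2c2=4.
Step 7. [r2c1∈{3}] nothing but 3 survives at r2c1. So r2c1=3.
Step 8. [r6c3∈{1,3,5,6}] across col 3, 3 lands solely at r6c3, so r6c3=3.
Step 9. [r6c6∈{2}] r6c6 has the single candidate 2 ⇒ r6c6=2.
Step 10. [r5c1∈{2,5}] r5c1 is the only open cell in col 1 admitting 2 ⇒ r5c1=2.
Step 11. [r5c5∈{5,6}] across row 5, 5 lands solely at r5c5, so r5c5=5.
Step 12. [r5c2∈{1,6}] in row 5, 6 fits only at r5c2 ⇒ r5c2=6.
Step 13. [r6c2∈{1}] r6c2 has the single candidate 1 ⇒ r6c2=1.
Step 14. [r2c3∈{1}] only 1 remains possible at r2c3 ⇒ r2c3=1.
Step 15. [r5c4∈{1}] r5c4 is down to just 1. So r5c4=1.
Step 16. [r1c2∈{2}] r1c2 has the single candidate 2, so r1c2=2.
Step 17. [r6c5∈{6}] nothing but 6 survives at r6c5 ⇒ r6c5=6.
Step 18. [r4c1∈{4}] r4c1 is down to just 4, so r4c1=4.
Step 19. [r4c3∈{6}] r4c3 is down to just 6. So r4c3=6.
Step 20. [r6c4∈{4}] nothing but 4 survives at r6c4, so r6c4=4.
Step 21. [r5c6∈{3}] r5c6 has the single candidate 3, so r5c6=3.
Step 22. [r6c1∈{5}] r6c1's peers cover all but 5 ⇒ r6c1=5.
Step 23. [r4c4∈{2}] r4c4 has the single candidate 2. So r4c4=2.
Step 24. [r1c3∈{5}] only 5 remains possible at r1c3 ⇒ r1c3=5.

Answer: 6 2 5 3 1 4 / 3 4 1 5 2 6 / 1 3 2 6 4 5 / 4 5 6 2 3 1 / 2 6 4 1 5 3 / 5 1 3 4 6 2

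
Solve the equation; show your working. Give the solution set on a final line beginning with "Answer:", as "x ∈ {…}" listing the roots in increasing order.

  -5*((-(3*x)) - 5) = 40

Step 1. [-5*((-(3*x)) - 5) = 40] -5 out front; divide by -5, so div: (-(3*x)) - 5 = -8.
Step 2. [(-(3*x)) - 5 = -8] add 5: x sits inside (… - 5). So sub: -(3*x) = -3.
Step 3. [-(3*x) = -3] flip signs both sides, so neg: 3*x = 3.
Step 4. [3*x = 3] leading coefficient 3: divide by 3 ⇒ div: x = 1.

Answer: x ∈ {1}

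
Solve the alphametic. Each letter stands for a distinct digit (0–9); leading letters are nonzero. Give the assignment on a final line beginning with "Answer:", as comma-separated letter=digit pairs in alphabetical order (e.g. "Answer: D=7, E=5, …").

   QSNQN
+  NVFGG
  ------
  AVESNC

Step 1. [col 1: N + G ≡ C (mod 10)] several values work for N in column 1 (N + G ≡ C (mod 10), carry-in 0); try N=6. So N=6.
Step 2. [col 1: N + G ≡ C (mod 10)] no forcing yet in column 1 (carry-in 0); G=7 is free and consistent — try it. So G=7.
Step 3. [col 1: N + G ≡ C (mod 10)] column 1 reads N+G+carry(0)=C with N=6, G=7; with digits 6,7 already taken and all letters distinct, the only value for C is 3, so C=3.
Step 4. [col 2: Q + G ≡ N (mod 10)] column 2: given G=7, N=6, carry-in 1, and digits 3,6,7 already taken and all letters distinct, Q+G≡N (mod 10) forces Q=8 ⇒ Q=8.
Step 5. [A] A is the leading digit of a 6-digit sum of two 5-digit numbers; the final carry is exactly 1. So A=1.
Step 6. [col 3: N + F ≡ S (mod 10)] no forcing yet in column 3 (carry-in 1); S=9 is free and consistent — try it. So S=9.
Step 7. [col 3: N + F ≡ S (mod 10)] from column 3 (N=6, S=9, carry-in 1, digits 1,3,6,7,8,9 already taken and all letters distinct): F must equal 2, so F=2.
Step 8. [col 4: S + V ≡ E (mod 10)] column 4: given S=9, carry-in 0, and digits 1,2,3,6,7,8,9 already taken and all letters distinct, S+V≡E (mod 10) forces E=4. So E=4.
Step 9. [col 4: S + V ≡ E (mod 10)] in column 4 we have S+V≡E with carry-in 0; given S=9, E=4 and digits 1,2,3,4,6,7,8,9 already taken and all letters distinct, that pins V to 5 ⇒ V=5.

Answer: A=1, C=3, E=4, F=2, G=7, N=6, Q=8, S=9, V=5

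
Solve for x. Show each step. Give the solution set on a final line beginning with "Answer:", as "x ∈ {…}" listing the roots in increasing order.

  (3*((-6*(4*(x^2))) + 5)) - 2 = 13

Step 1. [(3*((-6*(4*(x^2))) + 5)) - 2 = 13] 2 comes off first (add 2). So sub: 3*((-6*(4*(x^2))) + 5) = 15.
Step 2. [3*((-6*(4*(x^2))) + 5) = 15] LHS = 3·(…); ÷3 both sides, so div: (-6*(4*(x^2))) + 5 = 5.
Step 3. [(-6*(4*(x^2))) + 5 = 5] subtract 5: x sits inside (… + 5). So sub: -6*(4*(x^2)) = 0.
Step 4. [-6*(4*(x^2)) = 0] LHS = -6·(…); ÷-6 both sides, so div: 4*(x^2) = 0.
Step 5. [4*(x^2) = 0] divide by the outer 4 ⇒ div: x^2 = 0.
Step 6. [x^2 = 0] LHS squared, RHS 0 ≥ 0: apply √ (±). So sqrt: x = 0.

Answer: x ∈ {0}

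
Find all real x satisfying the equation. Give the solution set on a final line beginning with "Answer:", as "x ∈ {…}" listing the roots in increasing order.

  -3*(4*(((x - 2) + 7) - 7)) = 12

Step 1. [-3*(4*(((x - 2) + 7) - 7)) = 12] LHS = -3·(…); ÷-3 both sides, so div: 4*(((x - 2) + 7) - 7) = -4.
Step 2. [4*(((x - 2) + 7) - 7) = -4] 4·(inner) — divide through by 4 ⇒ div: ((x - 2) + 7) - 7 = -1.
Step 3. [((x - 2) + 7) - 7 = -1] the outer -7 inverts by adding 7. So sub: (x - 2) + 7 = 6.
Step 4. [(x - 2) + 7 = 6] the outer +7 inverts by subtracting 7, so sub: x - 2 = -1.
Step 5. [x - 2 = -1] the outer -2 inverts by adding 2 ⇒ sub: x = 1.

Answer: x ∈ {1}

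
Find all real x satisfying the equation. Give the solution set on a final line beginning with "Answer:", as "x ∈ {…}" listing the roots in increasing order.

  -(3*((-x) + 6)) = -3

Step 1. [-(3*((-x) + 6)) = -3] flip signs both sides. So neg: 3*((-x) + 6) = 3.
Step 2. [3*((-x) + 6) = 3] 3 out front; divide by 3. So div: (-x) + 6 = 1.
Step 3. [(-x) + 6 = 1] the outer +6 inverts by subtracting 6, so sub: -x = -5.
Step 4. [-x = -5] LHS negated; negate both sides, so neg: x = 5.

Answer: x ∈ {5}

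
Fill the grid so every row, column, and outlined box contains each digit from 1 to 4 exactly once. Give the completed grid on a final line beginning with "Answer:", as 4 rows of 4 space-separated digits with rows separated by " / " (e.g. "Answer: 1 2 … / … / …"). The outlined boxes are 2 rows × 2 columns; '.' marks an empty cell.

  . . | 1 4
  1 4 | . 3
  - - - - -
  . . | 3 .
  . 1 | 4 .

Step 1. [r3c2∈{2}] only 2 remains possible at r3c2, so r3c2=2.
Step 2. [r4c1∈{3}] nothing but 3 survives at r4c1, so r4c1=3.
Step 3. [r3c4∈{1}] nothing but 1 survives at r3c4. So r3c4=1.
Step 4. [r4c4∈{2}] r4c4 has the single candidate 2 ⇒ r4c4=2.
Step 5. [r1c1∈{2}] r1c1 is down to just 2 ⇒ r1c1=2.
Step 6. [r1c2∈{3}] only 3 remains possible at r1c2, so r1c2=3.
Step 7. [r3c1∈{4}] nothing but 4 survives at r3c1 ⇒ r3c1=4.
Step 8. [r2c3∈{2}] r2c3 is down to just 2. So r2c3=2.

Answer: 2 3 1 4 / 1 4 2 3 / 4 2 3 1 / 3 1 4 2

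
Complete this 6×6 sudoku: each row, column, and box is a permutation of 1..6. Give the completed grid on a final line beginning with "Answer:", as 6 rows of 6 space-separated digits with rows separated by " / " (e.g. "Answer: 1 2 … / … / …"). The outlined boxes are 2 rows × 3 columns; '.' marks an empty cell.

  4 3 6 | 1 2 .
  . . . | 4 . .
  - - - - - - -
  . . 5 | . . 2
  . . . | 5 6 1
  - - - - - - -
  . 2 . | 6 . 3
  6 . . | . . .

Step 1. [r6c6∈{4,5}] across col 6, 4 lands solely at r6c6 ⇒ r6c6=4.
Step 2. [r4c2∈{4}] nothing but 4 survives at r4c2 ⇒ r4c2=4.
Step 3. [r1c6∈{5}] only 5 remains possible at r1c6. So r1c6=5.
Step 4. [r3c4∈{3}] r3c4 is down to just 3, so r3c4=3.
Step 5. [r3c1∈{1}] r3c1 has the single candidate 1. So r3c1=1.
Step 6. [r5c1∈{5}] nothing but 5 survives at r5c1. So r5c1=5.
Step 7. [r6c2∈{1}] r6c2 is down to just 1. So r6c2=1.
Step 8. [r4c1∈{2,3}] in col 1, 3 fits only at r4c1. So r4c1=3.
Step 9. [r2c3∈{1,2}] row 2 places 1 nowhere but r2c3 ⇒ r2c3=1.
Step 10. [r3c2∈{6}] r3c2 has the single candidate 6. So r3c2=6.
Step 11. [r2c5∈{3}] r2c5's peers cover all but 3, so r2c5=3.
Step 12. [r6c3∈{3}] r6c3 has the single candidate 3. So r6c3=3.
Step 13. [r4c3∈{2}] nothing but 2 survives at r4c3 ⇒ r4c3=2.
Step 14. [r2c2∈{5}] r2c2's peers cover all but 5 ⇒ r2c2=5.
Step 15. [r3c5∈{4}] r3c5's peers cover all but 4. So r3c5=4.
Step 16. [r5c3∈{4}] r5c3 has the single candidate 4, so r5c3=4.
Step 17. [r5c5∈{1}] nothing but 1 survives at r5c5 ⇒ r5c5=1.
Step 18. [r2c1∈{2}] only 2 remains possible at r2c1. So r2c1=2.
Step 19. [r2c6∈{6}] r2c6 is down to just 6. So r2c6=6.
Step 20. [r6c5∈{5}] nothing but 5 survives at r6c5, so r6c5=5.
Step 21. [r6c4∈{2}] only 2 remains possible at r6c4. So r6c4=2.

Answer: 4 3 6 1 2 5 / 2 5 1 4 3 6 / 1 6 5 3 4 2 / 3 4 2 5 6 1 / 5 2 4 6 1 3 / 6 1 3 2 5 4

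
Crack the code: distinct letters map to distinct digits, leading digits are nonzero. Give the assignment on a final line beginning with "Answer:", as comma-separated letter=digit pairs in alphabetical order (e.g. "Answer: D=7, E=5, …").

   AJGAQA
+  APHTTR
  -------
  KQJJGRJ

Step 1. [col 1: A + R ≡ J (mod 10)] column 1 (A + R ≡ J (mod 10), carry-in 0) doesn't pin R yet; pick R=2 and continue ⇒ R=2.
Step 2. [K] the sum has 7 digits but both addends have 6; that extra leading digit K is the final carry, namely 1. So K=1.
Step 3. [col 1: A + R ≡ J (mod 10)] no forcing yet in column 1 (carry-in 0); J=0 is free and consistent — try it, so J=0.
Step 4. [col 1: A + R ≡ J (mod 10)] from column 1 (R=2, J=0, carry-in 0, digits 0,1,2 already taken and all letters distinct): A must equal 8 ⇒ A=8.
Step 5. [col 2: Q + T ≡ R (mod 10)] several values work for Q in column 2 (Q + T ≡ R (mod 10), carry-in 1); try Q=7, so Q=7.
Step 6. [col 2: Q + T ≡ R (mod 10)] from column 2 (Q=7, R=2, carry-in 1, digits 0,1,2,7,8 already taken and all letters distinct): T must equal 4 ⇒ T=4.
Step 7. [col 3: A + T ≡ G (mod 10)] column 3 reads A+T+carry(1)=G with A=8, T=4; with digits 0,1,2,4,7,8 already taken and all letters distinct, the only value for G is 3. So G=3.
Step 8. [col 4: G + H ≡ J (mod 10)] in column 4 we have G+H≡J with carry-in 1; given G=3, J=0 and digits 0,1,2,3,4,7,8 already taken and all letters distinct, that pins H to 6 ⇒ H=6.
Step 9. [col 5: J + P ≡ J (mod 10)] column 5 reads J+P+carry(1)=J with J=0; with digits 0,1,2,3,4,6,7,8 already taken and all letters distinct, the only value for P is 9. So P=9.

Answer: A=8, G=3, H=6, J=0, K=1, P=9, Q=7, R=2, T=4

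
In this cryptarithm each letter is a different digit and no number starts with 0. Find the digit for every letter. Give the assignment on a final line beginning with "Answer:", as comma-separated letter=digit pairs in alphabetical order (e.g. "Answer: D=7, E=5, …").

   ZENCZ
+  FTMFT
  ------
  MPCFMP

Step 1. [col 1: Z + T ≡ P (mod 10)] T=9 is one option consistent with column 1 (Z + T ≡ P (mod 10), carry-in 0) — take it, so T=9.
Step 2. [M] the sum has 6 digits but both addends have 5; that extra leading digit M is the final carry, namely 1 ⇒ M=1.
Step 3. [col 1: Z + T ≡ P (mod 10)] several values work for Z in column 1 (Z + T ≡ P (mod 10), carry-in 0); try Z=5, so Z=5.
Step 4. [col 1: Z + T ≡ P (mod 10)] column 1: given Z=5, T=9, carry-in 0, and digits 1,5,9 already taken and all letters distinct, Z+T≡P (mod 10) forces P=4, so P=4.
Step 5. [col 2: C + F ≡ M (mod 10)] several values work for F in column 2 (C + F ≡ M (mod 10), carry-in 1); try F=8, so F=8.
Step 6. [col 2: C + F ≡ M (mod 10)] column 2: given F=8, M=1, carry-in 1, and digits 1,4,5,8,9 already taken and all letters distinct, C+F≡M (mod 10) forces C=2 ⇒ C=2.
Step 7. [col 3: N + M ≡ F (mod 10)] column 3 reads N+M+carry(1)=F with M=1, F=8; with digits 1,2,4,5,8,9 already taken and all letters distinct, the only value for N is 6 ⇒ N=6.
Step 8. [col 4: E + T ≡ C (mod 10)] from column 4 (T=9, C=2, carry-in 0, digits 1,2,4,5,6,8,9 already taken and all letters distinct): E must equal 3, so E=3.

Answer: C=2, E=3, F=8, M=1, N=6, P=4, T=9, Z=5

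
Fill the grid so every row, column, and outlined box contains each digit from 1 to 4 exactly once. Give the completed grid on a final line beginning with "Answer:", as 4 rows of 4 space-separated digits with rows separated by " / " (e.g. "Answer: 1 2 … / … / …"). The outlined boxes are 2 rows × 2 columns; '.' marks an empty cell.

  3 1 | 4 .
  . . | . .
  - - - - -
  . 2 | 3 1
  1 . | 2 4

Step 1. [r2c1∈{2,4}] r2c1 is the only open cell in col 1 admitting 2, so r2c1=2.
Step 2. [r4c2∈{3}] r4c2 is down to just 3. So r4c2=3.
Step 3. [r3c1∈{4}] only 4 remains possible at r3c1, so r3c1=4.
Step 4. [r2c3∈{1}] r2c3's peers cover all but 1 ⇒ r2c3=1.
Step 5. [r2c2∈{4}] only 4 remains possible at r2c2. So r2c2=4.
Step 6. [r1c4∈{2}] r1c4 has the single candidate 2 ⇒ r1c4=2.
Step 7. [r2c4∈{3}] r2c4's peers cover all but 3, so r2c4=3.

Answer: 3 1 4 2 / 2 4 1 3 / 4 2 3 1 / 1 3 2 4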